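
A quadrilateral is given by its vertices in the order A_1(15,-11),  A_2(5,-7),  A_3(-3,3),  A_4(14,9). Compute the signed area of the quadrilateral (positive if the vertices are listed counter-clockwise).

-207

Cross-terms: -50, -6, -69, -289  ⇒  Σ = -414
Signed area = Σ/2 = -207 (negative ⇒ clockwise traversal).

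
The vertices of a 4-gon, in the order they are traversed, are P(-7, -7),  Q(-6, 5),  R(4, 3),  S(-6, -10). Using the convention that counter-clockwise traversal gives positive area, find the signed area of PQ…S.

Apply the surveyor's formula: 2A = Σ (x_i·y_{i+1} − x_{i+1}·y_i), indices taken mod 4.
Σ = (-77) + (-38) + (-22) + (-28) = -165
Signed area = Σ/2 = -82.5 (negative ⇒ clockwise traversal).

-82.5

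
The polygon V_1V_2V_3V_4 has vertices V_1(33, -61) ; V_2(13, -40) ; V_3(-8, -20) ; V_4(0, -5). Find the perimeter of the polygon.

140

|V_1V_2| = √((-20)² + (21)²) = √841 = 29
|V_2V_3| = √((-21)² + (20)²) = √841 = 29
|V_3V_4| = √((8)² + (15)²) = √289 = 17
|V_4V_1| = √((33)² + (-56)²) = √4225 = 65
Perimeter = 29 + 29 + 17 + 65 = 140.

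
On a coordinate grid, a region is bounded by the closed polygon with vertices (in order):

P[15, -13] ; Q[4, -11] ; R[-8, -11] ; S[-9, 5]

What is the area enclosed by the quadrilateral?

Σ = (-113) + (-132) + (-139) + (42) = -342
Area = |Σ|/2 = 171.

171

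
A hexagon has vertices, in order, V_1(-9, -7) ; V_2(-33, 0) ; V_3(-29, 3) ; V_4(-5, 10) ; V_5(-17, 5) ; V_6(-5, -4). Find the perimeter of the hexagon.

88

|V_1V_2| = √((-24)² + (7)²) = √625 = 25
|V_2V_3| = √((4)² + (3)²) = √25 = 5
|V_3V_4| = √((24)² + (7)²) = √625 = 25
|V_4V_5| = √((-12)² + (-5)²) = √169 = 13
|V_5V_6| = √((12)² + (-9)²) = √225 = 15
|V_6V_1| = √((-4)² + (-3)²) = √25 = 5
Perimeter = 25 + 5 + 25 + 13 + 15 + 5 = 88.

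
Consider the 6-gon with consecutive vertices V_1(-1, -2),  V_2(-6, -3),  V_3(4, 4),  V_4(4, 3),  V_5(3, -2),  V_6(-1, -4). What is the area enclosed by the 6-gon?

Apply the surveyor's formula: 2A = Σ (x_i·y_{i+1} − x_{i+1}·y_i), indices taken mod 6.
V_1→V_2: (-1)(-3) − (-6)(-2) = -9
V_2→V_3: (-6)(4) − (4)(-3) = -12
V_3→V_4: (4)(3) − (4)(4) = -4
V_4→V_5: (4)(-2) − (3)(3) = -17
V_5→V_6: (3)(-4) − (-1)(-2) = -14
V_6→V_1: (-1)(-2) − (-1)(-4) = -2
Σ = -58
Area = |Σ|/2 = 29.

29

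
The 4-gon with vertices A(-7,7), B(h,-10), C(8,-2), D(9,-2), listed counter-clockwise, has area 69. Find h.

7

Write out the shoelace sum; only the two edges meeting at B involve h:
2·Area = [((-7)·(-10) − h·7) + (h·(-2) − 8·(-10))] + 51
       = -9·h + 201 = 138
⇒ h = 7.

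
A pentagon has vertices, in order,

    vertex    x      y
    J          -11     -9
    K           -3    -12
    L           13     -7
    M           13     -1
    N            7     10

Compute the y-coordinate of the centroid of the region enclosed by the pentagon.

-307/102

Apply Gauss's area formula. First the cross-terms c_i = x_i·y_{i+1} − x_{i+1}·y_i:
  105, 177, 78, 137, 47  ⇒  2A = 544, A = 272.
Then Σ (y_i + y_{i+1})·c_i = -4912, so ȳ = -4912 / (6·272) = -307/102.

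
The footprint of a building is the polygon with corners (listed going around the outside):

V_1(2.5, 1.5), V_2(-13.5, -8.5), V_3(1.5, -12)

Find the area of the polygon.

103

Σ = (-1) + (174.75) + (32.25) = 206
Area = |Σ|/2 = 103.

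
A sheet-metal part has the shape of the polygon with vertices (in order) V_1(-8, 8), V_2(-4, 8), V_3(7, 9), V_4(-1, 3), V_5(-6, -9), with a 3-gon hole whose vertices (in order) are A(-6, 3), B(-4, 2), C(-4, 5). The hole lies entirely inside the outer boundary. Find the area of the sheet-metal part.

Outer boundary:
Apply the shoelace formula: 2A = Σ (x_i·y_{i+1} − x_{i+1}·y_i), indices taken mod 5.
Σ = (-32) + (-92) + (30) + (27) + (-120) = -187
Area = |Σ|/2 = 93.5.
Hole:
Apply Gauss's area formula: 2A = Σ (x_i·y_{i+1} − x_{i+1}·y_i), indices taken mod 3.
Σ = (0) + (-12) + (18) = 6
Area = |Σ|/2 = 3.
Net area = 93.5 − 3 = 90.5.

90.5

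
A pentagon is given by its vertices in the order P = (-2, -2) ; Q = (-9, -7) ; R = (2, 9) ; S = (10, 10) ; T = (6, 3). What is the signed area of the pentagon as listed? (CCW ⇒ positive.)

-88.5

P→Q: (-2)(-7) − (-9)(-2) = -4
Q→R: (-9)(9) − (2)(-7) = -67
R→S: (2)(10) − (10)(9) = -70
S→T: (10)(3) − (6)(10) = -30
T→P: (6)(-2) − (-2)(3) = -6
Σ = -177
Signed area = Σ/2 = -88.5 (negative ⇒ clockwise traversal).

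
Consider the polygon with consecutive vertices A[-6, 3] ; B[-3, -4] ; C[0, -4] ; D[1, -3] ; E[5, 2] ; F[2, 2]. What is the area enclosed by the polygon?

Apply Gauss's area formula: 2A = Σ (x_i·y_{i+1} − x_{i+1}·y_i), indices taken mod 6.
Σ = (33) + (12) + (4) + (17) + (6) + (18) = 90
Area = |Σ|/2 = 45.

45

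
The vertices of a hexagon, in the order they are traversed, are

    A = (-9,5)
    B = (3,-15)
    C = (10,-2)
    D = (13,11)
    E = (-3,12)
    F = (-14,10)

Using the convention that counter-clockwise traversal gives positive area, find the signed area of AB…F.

Σ = (120) + (144) + (136) + (189) + (138) + (20) = 747
Signed area = Σ/2 = 373.5 (positive ⇒ counter-clockwise traversal).

373.5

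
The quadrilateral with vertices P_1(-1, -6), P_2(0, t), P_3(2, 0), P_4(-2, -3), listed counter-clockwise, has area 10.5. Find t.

The doubled signed area Σ (x_i y_{i+1} − x_{i+1} y_i) is linear in t.
With t=0 it equals 3; the coefficient of t is -3 (from the two edges through P_2).
So -3·t + 3 = 2·10.5 = 21 ⇒ t = -6.

-6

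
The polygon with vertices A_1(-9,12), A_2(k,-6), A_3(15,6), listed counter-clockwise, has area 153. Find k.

The doubled signed area Σ (x_i y_{i+1} − x_{i+1} y_i) is linear in k.
With k=0 it equals 378; the coefficient of k is -6 (from the two edges through A_2).
So -6·k + 378 = 2·153 = 306 ⇒ k = 12.

12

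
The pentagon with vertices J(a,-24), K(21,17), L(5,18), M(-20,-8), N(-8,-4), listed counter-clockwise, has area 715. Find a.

The doubled signed area Σ (x_i y_{i+1} − x_{i+1} y_i) is linear in a.
With a=0 it equals 1325; the coefficient of a is 21 (from the two edges through J).
So 21·a + 1325 = 2·715 = 1430 ⇒ a = 5.

5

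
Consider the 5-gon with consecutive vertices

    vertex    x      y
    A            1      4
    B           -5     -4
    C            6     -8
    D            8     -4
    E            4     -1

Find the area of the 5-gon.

Apply the shoelace formula: 2A = Σ (x_i·y_{i+1} − x_{i+1}·y_i), indices taken mod 5.
A→B: (1)(-4) − (-5)(4) = 16
B→C: (-5)(-8) − (6)(-4) = 64
C→D: (6)(-4) − (8)(-8) = 40
D→E: (8)(-1) − (4)(-4) = 8
E→A: (4)(4) − (1)(-1) = 17
Σ = 145
Area = |Σ|/2 = 72.5.

72.5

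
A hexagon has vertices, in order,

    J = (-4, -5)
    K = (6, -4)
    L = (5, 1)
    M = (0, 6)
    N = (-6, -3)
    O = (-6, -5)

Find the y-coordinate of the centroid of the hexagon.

Apply the shoelace formula. First the cross-terms c_i = x_i·y_{i+1} − x_{i+1}·y_i:
  46, 26, 30, 36, 12, 10  ⇒  2A = 160, A = 80.
Then Σ (y_i + y_{i+1})·c_i = -370, so ȳ = -370 / (6·80) = -37/48.

-37/48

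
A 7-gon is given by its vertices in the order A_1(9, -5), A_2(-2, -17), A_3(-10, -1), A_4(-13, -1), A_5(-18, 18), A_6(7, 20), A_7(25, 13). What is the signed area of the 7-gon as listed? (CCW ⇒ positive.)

-861.5

A_1→A_2: (9)(-17) − (-2)(-5) = -163
A_2→A_3: (-2)(-1) − (-10)(-17) = -168
A_3→A_4: (-10)(-1) − (-13)(-1) = -3
A_4→A_5: (-13)(18) − (-18)(-1) = -252
A_5→A_6: (-18)(20) − (7)(18) = -486
A_6→A_7: (7)(13) − (25)(20) = -409
A_7→A_1: (25)(-5) − (9)(13) = -242
Σ = -1723
Signed area = Σ/2 = -861.5 (negative ⇒ clockwise traversal).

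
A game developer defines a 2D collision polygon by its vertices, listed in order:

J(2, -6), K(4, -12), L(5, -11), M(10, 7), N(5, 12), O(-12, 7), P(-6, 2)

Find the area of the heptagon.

Σ = (0) + (16) + (145) + (85) + (179) + (18) + (32) = 475
Area = |Σ|/2 = 237.5.

237.5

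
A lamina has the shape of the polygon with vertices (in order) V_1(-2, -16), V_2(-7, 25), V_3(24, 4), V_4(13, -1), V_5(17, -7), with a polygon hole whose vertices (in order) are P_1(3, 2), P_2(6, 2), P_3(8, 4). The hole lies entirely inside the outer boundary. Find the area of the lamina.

Outer boundary:
Apply the shoelace formula: 2A = Σ (x_i·y_{i+1} − x_{i+1}·y_i), indices taken mod 5.
Cross-terms: -162, -628, -76, -74, -286  ⇒  Σ = -1226
Area = |Σ|/2 = 613.
Hole:
Apply the shoelace formula: 2A = Σ (x_i·y_{i+1} − x_{i+1}·y_i), indices taken mod 3.
Cross-terms: -6, 8, 4  ⇒  Σ = 6
Area = |Σ|/2 = 3.
Net area = 613 − 3 = 610.

610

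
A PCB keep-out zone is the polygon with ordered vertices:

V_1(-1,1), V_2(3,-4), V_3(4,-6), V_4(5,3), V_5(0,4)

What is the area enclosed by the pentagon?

32.5

Apply the shoelace (surveyor's) formula: 2A = Σ (x_i·y_{i+1} − x_{i+1}·y_i), indices taken mod 5.
Σ = (1) + (-2) + (42) + (20) + (4) = 65
Area = |Σ|/2 = 32.5.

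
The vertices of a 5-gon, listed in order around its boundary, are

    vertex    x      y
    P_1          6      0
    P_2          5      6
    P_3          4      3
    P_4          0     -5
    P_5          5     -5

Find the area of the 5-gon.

Apply the surveyor's formula: 2A = Σ (x_i·y_{i+1} − x_{i+1}·y_i), indices taken mod 5.
Σ = (36) + (-9) + (-20) + (25) + (30) = 62
Area = |Σ|/2 = 31.

31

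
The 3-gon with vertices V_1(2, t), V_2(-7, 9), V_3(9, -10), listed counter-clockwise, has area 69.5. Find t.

Write out the shoelace sum; only the two edges meeting at V_1 involve t:
2·Area = [(9·t − 2·(-10)) + (2·9 − (-7)·t)] + -11
       = 16·t + 27 = 139
⇒ t = 7.

7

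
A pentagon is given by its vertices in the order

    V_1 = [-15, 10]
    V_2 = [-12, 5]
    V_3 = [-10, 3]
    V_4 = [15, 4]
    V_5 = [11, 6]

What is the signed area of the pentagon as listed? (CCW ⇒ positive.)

Apply the shoelace (surveyor's) formula: 2A = Σ (x_i·y_{i+1} − x_{i+1}·y_i), indices taken mod 5.
Cross-terms: 45, 14, -85, 46, 200  ⇒  Σ = 220
Signed area = Σ/2 = 110 (positive ⇒ counter-clockwise traversal).

110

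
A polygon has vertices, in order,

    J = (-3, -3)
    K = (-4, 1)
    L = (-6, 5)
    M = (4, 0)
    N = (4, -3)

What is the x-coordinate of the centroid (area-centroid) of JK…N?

Apply Gauss's area formula. First the cross-terms c_i = x_i·y_{i+1} − x_{i+1}·y_i:
  -15, -14, -20, -12, -21  ⇒  2A = -82, A = -41.
Then Σ (x_i + x_{i+1})·c_i = 168, so x̄ = 168 / (6·(-41)) = -28/41.

-28/41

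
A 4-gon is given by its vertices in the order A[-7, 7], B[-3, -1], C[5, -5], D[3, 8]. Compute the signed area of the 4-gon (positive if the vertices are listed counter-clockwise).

Apply the surveyor's formula: 2A = Σ (x_i·y_{i+1} − x_{i+1}·y_i), indices taken mod 4.
Σ = (28) + (20) + (55) + (77) = 180
Signed area = Σ/2 = 90 (positive ⇒ counter-clockwise traversal).

90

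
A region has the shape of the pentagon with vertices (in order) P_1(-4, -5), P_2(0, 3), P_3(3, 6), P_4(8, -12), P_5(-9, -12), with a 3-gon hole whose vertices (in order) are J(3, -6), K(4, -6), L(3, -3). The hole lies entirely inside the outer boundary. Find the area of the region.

154.5

Outer boundary:
Cross-terms: -12, -9, -84, -204, -3  ⇒  Σ = -312
Area = |Σ|/2 = 156.
Hole:
Apply the surveyor's formula: 2A = Σ (x_i·y_{i+1} − x_{i+1}·y_i), indices taken mod 3.
Σ = (6) + (6) + (-9) = 3
Area = |Σ|/2 = 1.5.
Net area = 156 − 1.5 = 154.5.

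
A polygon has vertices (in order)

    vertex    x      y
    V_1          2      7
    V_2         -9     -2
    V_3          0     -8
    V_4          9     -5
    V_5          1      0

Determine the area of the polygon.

107.5

Apply the shoelace (surveyor's) formula: 2A = Σ (x_i·y_{i+1} − x_{i+1}·y_i), indices taken mod 5.
Cross-terms: 59, 72, 72, 5, 7  ⇒  Σ = 215
Area = |Σ|/2 = 107.5.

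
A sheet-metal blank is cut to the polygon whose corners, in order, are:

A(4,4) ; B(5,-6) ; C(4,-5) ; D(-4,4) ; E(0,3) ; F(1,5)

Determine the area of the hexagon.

40

Cross-terms: -44, -1, -4, -12, -3, -16  ⇒  Σ = -80
Area = |Σ|/2 = 40.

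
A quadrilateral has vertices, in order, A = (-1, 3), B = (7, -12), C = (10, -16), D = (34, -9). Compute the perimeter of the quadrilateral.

84

|AB| = √((8)² + (-15)²) = √289 = 17
|BC| = √((3)² + (-4)²) = √25 = 5
|CD| = √((24)² + (7)²) = √625 = 25
|DA| = √((-35)² + (12)²) = √1369 = 37
Perimeter = 17 + 5 + 25 + 37 = 84.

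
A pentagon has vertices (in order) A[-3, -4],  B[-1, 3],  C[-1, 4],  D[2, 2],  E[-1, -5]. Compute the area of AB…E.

21.5

Apply the shoelace (surveyor's) formula: 2A = Σ (x_i·y_{i+1} − x_{i+1}·y_i), indices taken mod 5.
Σ = (-13) + (-1) + (-10) + (-8) + (-11) = -43
Area = |Σ|/2 = 21.5.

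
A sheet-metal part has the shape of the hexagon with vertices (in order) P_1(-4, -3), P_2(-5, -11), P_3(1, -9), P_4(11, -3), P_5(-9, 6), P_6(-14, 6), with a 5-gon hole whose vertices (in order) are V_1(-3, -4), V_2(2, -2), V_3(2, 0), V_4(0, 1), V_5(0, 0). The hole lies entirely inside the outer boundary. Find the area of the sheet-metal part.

Outer boundary:
Apply Gauss's area formula: 2A = Σ (x_i·y_{i+1} − x_{i+1}·y_i), indices taken mod 6.
Σ = (29) + (56) + (96) + (39) + (30) + (66) = 316
Area = |Σ|/2 = 158.
Hole:
Σ = (14) + (4) + (2) + (0) + (0) = 20
Area = |Σ|/2 = 10.
Net area = 158 − 10 = 148.

148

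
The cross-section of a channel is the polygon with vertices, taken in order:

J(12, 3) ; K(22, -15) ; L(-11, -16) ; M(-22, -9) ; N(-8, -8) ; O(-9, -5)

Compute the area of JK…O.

455.5

Apply the shoelace formula: 2A = Σ (x_i·y_{i+1} − x_{i+1}·y_i), indices taken mod 6.
Cross-terms: -246, -517, -253, 104, -32, 33  ⇒  Σ = -911
Area = |Σ|/2 = 455.5.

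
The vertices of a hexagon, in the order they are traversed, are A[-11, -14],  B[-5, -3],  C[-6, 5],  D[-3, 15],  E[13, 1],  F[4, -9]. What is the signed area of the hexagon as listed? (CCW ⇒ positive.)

-314.5

A→B: (-11)(-3) − (-5)(-14) = -37
B→C: (-5)(5) − (-6)(-3) = -43
C→D: (-6)(15) − (-3)(5) = -75
D→E: (-3)(1) − (13)(15) = -198
E→F: (13)(-9) − (4)(1) = -121
F→A: (4)(-14) − (-11)(-9) = -155
Σ = -629
Signed area = Σ/2 = -314.5 (negative ⇒ clockwise traversal).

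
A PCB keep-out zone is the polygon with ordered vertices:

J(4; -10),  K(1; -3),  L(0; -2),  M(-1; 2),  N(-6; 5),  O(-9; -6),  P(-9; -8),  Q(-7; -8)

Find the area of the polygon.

Apply the shoelace formula: 2A = Σ (x_i·y_{i+1} − x_{i+1}·y_i), indices taken mod 8.
J→K: (4)(-3) − (1)(-10) = -2
K→L: (1)(-2) − (0)(-3) = -2
L→M: (0)(2) − (-1)(-2) = -2
M→N: (-1)(5) − (-6)(2) = 7
N→O: (-6)(-6) − (-9)(5) = 81
O→P: (-9)(-8) − (-9)(-6) = 18
P→Q: (-9)(-8) − (-7)(-8) = 16
Q→J: (-7)(-10) − (4)(-8) = 102
Σ = 218
Area = |Σ|/2 = 109.

109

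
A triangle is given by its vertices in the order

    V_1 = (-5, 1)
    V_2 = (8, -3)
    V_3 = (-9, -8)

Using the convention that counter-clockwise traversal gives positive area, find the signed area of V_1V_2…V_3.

Apply the shoelace formula: 2A = Σ (x_i·y_{i+1} − x_{i+1}·y_i), indices taken mod 3.
V_1→V_2: (-5)(-3) − (8)(1) = 7
V_2→V_3: (8)(-8) − (-9)(-3) = -91
V_3→V_1: (-9)(1) − (-5)(-8) = -49
Σ = -133
Signed area = Σ/2 = -66.5 (negative ⇒ clockwise traversal).

-66.5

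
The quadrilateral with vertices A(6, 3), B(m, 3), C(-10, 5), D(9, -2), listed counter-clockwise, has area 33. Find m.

2

The doubled signed area Σ (x_i y_{i+1} − x_{i+1} y_i) is linear in m.
With m=0 it equals 62; the coefficient of m is 2 (from the two edges through B).
So 2·m + 62 = 2·33 = 66 ⇒ m = 2.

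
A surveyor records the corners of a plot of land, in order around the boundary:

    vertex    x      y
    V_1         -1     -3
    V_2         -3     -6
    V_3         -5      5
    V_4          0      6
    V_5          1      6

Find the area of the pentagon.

40.5

Apply the shoelace (surveyor's) formula: 2A = Σ (x_i·y_{i+1} − x_{i+1}·y_i), indices taken mod 5.
Σ = (-3) + (-45) + (-30) + (-6) + (3) = -81
Area = |Σ|/2 = 40.5.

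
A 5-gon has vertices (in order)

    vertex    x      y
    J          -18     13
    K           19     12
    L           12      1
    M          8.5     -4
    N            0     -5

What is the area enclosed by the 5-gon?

388.5

Σ = (-463) + (-125) + (-56.5) + (-42.5) + (-90) = -777
Area = |Σ|/2 = 388.5.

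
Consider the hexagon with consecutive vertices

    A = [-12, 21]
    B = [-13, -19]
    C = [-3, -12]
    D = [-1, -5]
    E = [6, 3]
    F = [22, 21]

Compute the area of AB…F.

702

Apply the shoelace formula: 2A = Σ (x_i·y_{i+1} − x_{i+1}·y_i), indices taken mod 6.
Cross-terms: 501, 99, 3, 27, 60, 714  ⇒  Σ = 1404
Area = |Σ|/2 = 702.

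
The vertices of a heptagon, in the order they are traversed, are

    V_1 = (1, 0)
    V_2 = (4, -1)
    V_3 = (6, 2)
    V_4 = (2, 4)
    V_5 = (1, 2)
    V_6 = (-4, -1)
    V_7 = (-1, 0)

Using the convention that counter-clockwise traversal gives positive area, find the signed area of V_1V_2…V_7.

19.5

Apply the shoelace (surveyor's) formula: 2A = Σ (x_i·y_{i+1} − x_{i+1}·y_i), indices taken mod 7.
Σ = (-1) + (14) + (20) + (0) + (7) + (-1) + (0) = 39
Signed area = Σ/2 = 19.5 (positive ⇒ counter-clockwise traversal).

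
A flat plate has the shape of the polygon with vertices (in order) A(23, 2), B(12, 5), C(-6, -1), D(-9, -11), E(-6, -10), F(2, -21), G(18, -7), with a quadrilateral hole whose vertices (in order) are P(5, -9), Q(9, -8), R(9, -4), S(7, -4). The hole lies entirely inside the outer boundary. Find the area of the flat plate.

Outer boundary:
Apply the shoelace (surveyor's) formula: 2A = Σ (x_i·y_{i+1} − x_{i+1}·y_i), indices taken mod 7.
Σ = (91) + (18) + (57) + (24) + (146) + (364) + (197) = 897
Area = |Σ|/2 = 448.5.
Hole:
Apply the surveyor's formula: 2A = Σ (x_i·y_{i+1} − x_{i+1}·y_i), indices taken mod 4.
Σ = (41) + (36) + (-8) + (-43) = 26
Area = |Σ|/2 = 13.
Net area = 448.5 − 13 = 435.5.

435.5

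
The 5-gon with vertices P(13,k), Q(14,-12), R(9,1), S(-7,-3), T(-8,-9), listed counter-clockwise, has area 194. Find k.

The doubled signed area Σ (x_i y_{i+1} − x_{i+1} y_i) is linear in k.
With k=0 it equals 102; the coefficient of k is -22 (from the two edges through P).
So -22·k + 102 = 2·194 = 388 ⇒ k = -13.

-13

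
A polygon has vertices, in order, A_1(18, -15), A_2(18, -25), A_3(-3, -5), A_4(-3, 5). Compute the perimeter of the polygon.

|A_1A_2| = √((0)² + (-10)²) = √100 = 10
|A_2A_3| = √((-21)² + (20)²) = √841 = 29
|A_3A_4| = √((0)² + (10)²) = √100 = 10
|A_4A_1| = √((21)² + (-20)²) = √841 = 29
Perimeter = 10 + 29 + 10 + 29 = 78.

78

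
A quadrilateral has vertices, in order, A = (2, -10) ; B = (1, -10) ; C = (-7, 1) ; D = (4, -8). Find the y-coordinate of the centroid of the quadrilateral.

-889/153

Apply the surveyor's formula. First the cross-terms c_i = x_i·y_{i+1} − x_{i+1}·y_i:
  -10, -69, 52, -24  ⇒  2A = -51, A = -25.5.
Then Σ (y_i + y_{i+1})·c_i = 889, so ȳ = 889 / (6·(-25.5)) = -889/153.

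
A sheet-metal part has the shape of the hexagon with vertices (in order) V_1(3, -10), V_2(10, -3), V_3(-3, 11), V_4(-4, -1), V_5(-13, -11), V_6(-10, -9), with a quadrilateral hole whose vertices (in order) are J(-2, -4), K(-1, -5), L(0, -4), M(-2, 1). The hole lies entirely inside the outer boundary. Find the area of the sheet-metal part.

196

Outer boundary:
Σ = (91) + (101) + (47) + (31) + (7) + (127) = 404
Area = |Σ|/2 = 202.
Hole:
Apply the surveyor's formula: 2A = Σ (x_i·y_{i+1} − x_{i+1}·y_i), indices taken mod 4.
J→K: (-2)(-5) − (-1)(-4) = 6
K→L: (-1)(-4) − (0)(-5) = 4
L→M: (0)(1) − (-2)(-4) = -8
M→J: (-2)(-4) − (-2)(1) = 10
Σ = 12
Area = |Σ|/2 = 6.
Net area = 202 − 6 = 196.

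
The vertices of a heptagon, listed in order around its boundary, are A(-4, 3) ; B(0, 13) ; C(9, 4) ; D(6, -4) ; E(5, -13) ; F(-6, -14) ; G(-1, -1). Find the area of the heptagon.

Apply the surveyor's formula: 2A = Σ (x_i·y_{i+1} − x_{i+1}·y_i), indices taken mod 7.
Cross-terms: -52, -117, -60, -58, -148, -8, -7  ⇒  Σ = -450
Area = |Σ|/2 = 225.

225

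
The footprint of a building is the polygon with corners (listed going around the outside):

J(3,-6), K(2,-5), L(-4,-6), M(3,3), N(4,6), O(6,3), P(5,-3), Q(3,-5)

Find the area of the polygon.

49.5

J→K: (3)(-5) − (2)(-6) = -3
K→L: (2)(-6) − (-4)(-5) = -32
L→M: (-4)(3) − (3)(-6) = 6
M→N: (3)(6) − (4)(3) = 6
N→O: (4)(3) − (6)(6) = -24
O→P: (6)(-3) − (5)(3) = -33
P→Q: (5)(-5) − (3)(-3) = -16
Q→J: (3)(-6) − (3)(-5) = -3
Σ = -99
Area = |Σ|/2 = 49.5.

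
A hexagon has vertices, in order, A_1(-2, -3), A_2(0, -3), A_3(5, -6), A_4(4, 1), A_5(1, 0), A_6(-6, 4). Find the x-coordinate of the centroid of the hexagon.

91/237

Apply Gauss's area formula. First the cross-terms c_i = x_i·y_{i+1} − x_{i+1}·y_i:
  6, 15, 29, -1, 4, 26  ⇒  2A = 79, A = 39.5.
Then Σ (x_i + x_{i+1})·c_i = 91, so x̄ = 91 / (6·39.5) = 91/237.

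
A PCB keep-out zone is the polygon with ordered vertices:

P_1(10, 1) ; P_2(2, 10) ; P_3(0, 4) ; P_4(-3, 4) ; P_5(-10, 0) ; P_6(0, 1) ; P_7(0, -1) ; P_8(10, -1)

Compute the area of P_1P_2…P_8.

89

Apply Gauss's area formula: 2A = Σ (x_i·y_{i+1} − x_{i+1}·y_i), indices taken mod 8.
P_1→P_2: (10)(10) − (2)(1) = 98
P_2→P_3: (2)(4) − (0)(10) = 8
P_3→P_4: (0)(4) − (-3)(4) = 12
P_4→P_5: (-3)(0) − (-10)(4) = 40
P_5→P_6: (-10)(1) − (0)(0) = -10
P_6→P_7: (0)(-1) − (0)(1) = 0
P_7→P_8: (0)(-1) − (10)(-1) = 10
P_8→P_1: (10)(1) − (10)(-1) = 20
Σ = 178
Area = |Σ|/2 = 89.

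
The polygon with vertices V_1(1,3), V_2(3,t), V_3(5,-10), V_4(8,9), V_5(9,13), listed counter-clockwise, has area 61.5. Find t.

0

Write out the shoelace sum; only the two edges meeting at V_2 involve t:
2·Area = [(1·t − 3·3) + (3·(-10) − 5·t)] + 162
       = -4·t + 123 = 123
⇒ t = 0.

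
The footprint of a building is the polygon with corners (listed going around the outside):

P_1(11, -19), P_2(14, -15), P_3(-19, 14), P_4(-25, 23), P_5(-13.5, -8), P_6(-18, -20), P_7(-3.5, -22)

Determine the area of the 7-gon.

Apply Gauss's area formula: 2A = Σ (x_i·y_{i+1} − x_{i+1}·y_i), indices taken mod 7.
Σ = (101) + (-89) + (-87) + (510.5) + (126) + (326) + (308.5) = 1196
Area = |Σ|/2 = 598.

598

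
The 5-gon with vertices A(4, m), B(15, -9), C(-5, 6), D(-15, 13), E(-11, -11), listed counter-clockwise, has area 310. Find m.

Write out the shoelace sum; only the two edges meeting at A involve m:
2·Area = [((-11)·m − 4·(-11)) + (4·(-9) − 15·m)] + 378
       = -26·m + 386 = 620
⇒ m = -9.

-9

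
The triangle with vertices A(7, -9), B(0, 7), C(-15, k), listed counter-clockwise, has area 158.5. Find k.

Write out the shoelace sum; only the two edges meeting at C involve k:
2·Area = [(0·k − (-15)·7) + ((-15)·(-9) − 7·k)] + 49
       = -7·k + 289 = 317
⇒ k = -4.

-4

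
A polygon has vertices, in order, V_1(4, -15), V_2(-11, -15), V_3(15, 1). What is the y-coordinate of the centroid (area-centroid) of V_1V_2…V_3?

Apply the shoelace formula. First the cross-terms c_i = x_i·y_{i+1} − x_{i+1}·y_i:
  -225, 214, -229  ⇒  2A = -240, A = -120.
Then Σ (y_i + y_{i+1})·c_i = 6960, so ȳ = 6960 / (6·(-120)) = -29/3.

-29/3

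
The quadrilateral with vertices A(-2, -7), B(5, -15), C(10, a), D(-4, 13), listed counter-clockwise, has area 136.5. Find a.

-14

The doubled signed area Σ (x_i y_{i+1} − x_{i+1} y_i) is linear in a.
With a=0 it equals 399; the coefficient of a is 9 (from the two edges through C).
So 9·a + 399 = 2·136.5 = 273 ⇒ a = -14.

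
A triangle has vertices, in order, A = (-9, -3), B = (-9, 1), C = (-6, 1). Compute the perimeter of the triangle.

12

|AB| = √((0)² + (4)²) = √16 = 4
|BC| = √((3)² + (0)²) = √9 = 3
|CA| = √((-3)² + (-4)²) = √25 = 5
Perimeter = 4 + 3 + 5 = 12.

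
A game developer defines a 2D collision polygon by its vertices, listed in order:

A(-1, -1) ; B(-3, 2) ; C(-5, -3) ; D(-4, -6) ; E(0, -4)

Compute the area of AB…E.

Apply Gauss's area formula: 2A = Σ (x_i·y_{i+1} − x_{i+1}·y_i), indices taken mod 5.
Cross-terms: -5, 19, 18, 16, -4  ⇒  Σ = 44
Area = |Σ|/2 = 22.

22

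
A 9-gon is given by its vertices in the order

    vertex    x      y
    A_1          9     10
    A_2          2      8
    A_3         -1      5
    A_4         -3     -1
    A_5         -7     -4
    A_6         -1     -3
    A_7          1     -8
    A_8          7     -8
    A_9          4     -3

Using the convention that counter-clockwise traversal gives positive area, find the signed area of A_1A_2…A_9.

Apply the surveyor's formula: 2A = Σ (x_i·y_{i+1} − x_{i+1}·y_i), indices taken mod 9.
A_1→A_2: (9)(8) − (2)(10) = 52
A_2→A_3: (2)(5) − (-1)(8) = 18
A_3→A_4: (-1)(-1) − (-3)(5) = 16
A_4→A_5: (-3)(-4) − (-7)(-1) = 5
A_5→A_6: (-7)(-3) − (-1)(-4) = 17
A_6→A_7: (-1)(-8) − (1)(-3) = 11
A_7→A_8: (1)(-8) − (7)(-8) = 48
A_8→A_9: (7)(-3) − (4)(-8) = 11
A_9→A_1: (4)(10) − (9)(-3) = 67
Σ = 245
Signed area = Σ/2 = 122.5 (positive ⇒ counter-clockwise traversal).

122.5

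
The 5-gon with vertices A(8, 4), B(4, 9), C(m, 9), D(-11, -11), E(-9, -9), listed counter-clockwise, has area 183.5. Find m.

Write out the shoelace sum; only the two edges meeting at C involve m:
2·Area = [(4·9 − m·9) + (m·(-11) − (-11)·9)] + 92
       = -20·m + 227 = 367
⇒ m = -7.

-7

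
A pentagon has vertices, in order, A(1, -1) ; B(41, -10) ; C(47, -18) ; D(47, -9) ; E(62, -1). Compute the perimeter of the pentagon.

|AB| = √((40)² + (-9)²) = √1681 = 41
|BC| = √((6)² + (-8)²) = √100 = 10
|CD| = √((0)² + (9)²) = √81 = 9
|DE| = √((15)² + (8)²) = √289 = 17
|EA| = √((-61)² + (0)²) = √3721 = 61
Perimeter = 41 + 10 + 9 + 17 + 61 = 138.

138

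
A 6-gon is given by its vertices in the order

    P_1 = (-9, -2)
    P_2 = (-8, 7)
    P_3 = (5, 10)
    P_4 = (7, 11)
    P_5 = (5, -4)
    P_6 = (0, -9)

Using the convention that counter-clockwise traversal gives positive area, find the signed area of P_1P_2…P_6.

-209

Apply the surveyor's formula: 2A = Σ (x_i·y_{i+1} − x_{i+1}·y_i), indices taken mod 6.
Cross-terms: -79, -115, -15, -83, -45, -81  ⇒  Σ = -418
Signed area = Σ/2 = -209 (negative ⇒ clockwise traversal).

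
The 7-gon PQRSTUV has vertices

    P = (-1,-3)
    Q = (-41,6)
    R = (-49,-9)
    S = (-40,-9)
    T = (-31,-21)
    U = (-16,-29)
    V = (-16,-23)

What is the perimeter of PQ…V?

130

|PQ| = √((-40)² + (9)²) = √1681 = 41
|QR| = √((-8)² + (-15)²) = √289 = 17
|RS| = √((9)² + (0)²) = √81 = 9
|ST| = √((9)² + (-12)²) = √225 = 15
|TU| = √((15)² + (-8)²) = √289 = 17
|UV| = √((0)² + (6)²) = √36 = 6
|VP| = √((15)² + (20)²) = √625 = 25
Perimeter = 41 + 17 + 9 + 15 + 17 + 6 + 25 = 130.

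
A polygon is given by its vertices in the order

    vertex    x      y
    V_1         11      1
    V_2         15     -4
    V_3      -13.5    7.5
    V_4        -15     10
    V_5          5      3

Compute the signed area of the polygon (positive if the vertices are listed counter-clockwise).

-73

Apply the shoelace (surveyor's) formula: 2A = Σ (x_i·y_{i+1} − x_{i+1}·y_i), indices taken mod 5.
Cross-terms: -59, 58.5, -22.5, -95, -28  ⇒  Σ = -146
Signed area = Σ/2 = -73 (negative ⇒ clockwise traversal).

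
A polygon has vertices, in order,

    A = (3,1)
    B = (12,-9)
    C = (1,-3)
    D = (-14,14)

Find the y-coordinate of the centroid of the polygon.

256/225

Apply the shoelace (surveyor's) formula. First the cross-terms c_i = x_i·y_{i+1} − x_{i+1}·y_i:
  -39, -27, -28, -56  ⇒  2A = -150, A = -75.
Then Σ (y_i + y_{i+1})·c_i = -512, so ȳ = -512 / (6·(-75)) = 256/225.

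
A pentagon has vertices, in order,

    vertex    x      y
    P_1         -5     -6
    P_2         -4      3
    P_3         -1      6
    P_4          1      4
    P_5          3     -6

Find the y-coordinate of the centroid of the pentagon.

Apply Gauss's area formula. First the cross-terms c_i = x_i·y_{i+1} − x_{i+1}·y_i:
  -39, -21, -10, -18, -48  ⇒  2A = -136, A = -68.
Then Σ (y_i + y_{i+1})·c_i = 440, so ȳ = 440 / (6·(-68)) = -55/51.

-55/51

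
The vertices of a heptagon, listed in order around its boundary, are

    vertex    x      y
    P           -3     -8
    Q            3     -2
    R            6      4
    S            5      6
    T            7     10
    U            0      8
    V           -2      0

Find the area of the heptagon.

Apply the shoelace (surveyor's) formula: 2A = Σ (x_i·y_{i+1} − x_{i+1}·y_i), indices taken mod 7.
Σ = (30) + (24) + (16) + (8) + (56) + (16) + (16) = 166
Area = |Σ|/2 = 83.

83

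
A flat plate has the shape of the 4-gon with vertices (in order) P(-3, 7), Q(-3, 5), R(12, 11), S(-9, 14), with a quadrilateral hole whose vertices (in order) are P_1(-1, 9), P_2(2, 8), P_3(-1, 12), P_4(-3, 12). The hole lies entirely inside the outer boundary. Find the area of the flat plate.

72

Outer boundary:
Apply the surveyor's formula: 2A = Σ (x_i·y_{i+1} − x_{i+1}·y_i), indices taken mod 4.
Σ = (6) + (-93) + (267) + (-21) = 159
Area = |Σ|/2 = 79.5.
Hole:
Apply the shoelace formula: 2A = Σ (x_i·y_{i+1} − x_{i+1}·y_i), indices taken mod 4.
Σ = (-26) + (32) + (24) + (-15) = 15
Area = |Σ|/2 = 7.5.
Net area = 79.5 − 7.5 = 72.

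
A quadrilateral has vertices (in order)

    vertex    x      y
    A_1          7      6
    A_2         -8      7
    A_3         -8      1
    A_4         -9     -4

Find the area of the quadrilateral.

Σ = (97) + (48) + (41) + (-26) = 160
Area = |Σ|/2 = 80.

80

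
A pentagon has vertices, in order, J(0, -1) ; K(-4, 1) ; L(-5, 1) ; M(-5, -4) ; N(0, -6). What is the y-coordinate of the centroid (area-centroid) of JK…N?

-373/156

Apply the surveyor's formula. First the cross-terms c_i = x_i·y_{i+1} − x_{i+1}·y_i:
  -4, 1, 25, 30, 0  ⇒  2A = 52, A = 26.
Then Σ (y_i + y_{i+1})·c_i = -373, so ȳ = -373 / (6·26) = -373/156.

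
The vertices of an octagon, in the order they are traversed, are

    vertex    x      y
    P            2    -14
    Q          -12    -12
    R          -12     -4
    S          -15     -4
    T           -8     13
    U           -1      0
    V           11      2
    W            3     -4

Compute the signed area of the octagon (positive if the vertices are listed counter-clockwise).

Σ = (-192) + (-96) + (-12) + (-227) + (13) + (-2) + (-50) + (-34) = -600
Signed area = Σ/2 = -300 (negative ⇒ clockwise traversal).

-300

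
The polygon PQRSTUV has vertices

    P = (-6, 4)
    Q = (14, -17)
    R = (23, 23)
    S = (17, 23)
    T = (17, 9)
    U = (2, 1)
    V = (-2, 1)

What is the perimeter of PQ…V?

|PQ| = √((20)² + (-21)²) = √841 = 29
|QR| = √((9)² + (40)²) = √1681 = 41
|RS| = √((-6)² + (0)²) = √36 = 6
|ST| = √((0)² + (-14)²) = √196 = 14
|TU| = √((-15)² + (-8)²) = √289 = 17
|UV| = √((-4)² + (0)²) = √16 = 4
|VP| = √((-4)² + (3)²) = √25 = 5
Perimeter = 29 + 41 + 6 + 14 + 17 + 4 + 5 = 116.

116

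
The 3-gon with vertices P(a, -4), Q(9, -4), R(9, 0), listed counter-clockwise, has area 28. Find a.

Write out the shoelace sum; only the two edges meeting at P involve a:
2·Area = [(9·(-4) − a·0) + (a·(-4) − 9·(-4))] + 36
       = -4·a + 36 = 56
⇒ a = -5.

-5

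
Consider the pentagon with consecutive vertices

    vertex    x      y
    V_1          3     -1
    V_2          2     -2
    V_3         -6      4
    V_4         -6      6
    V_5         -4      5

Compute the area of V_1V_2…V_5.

Σ = (-4) + (-4) + (-12) + (-6) + (-11) = -37
Area = |Σ|/2 = 18.5.

18.5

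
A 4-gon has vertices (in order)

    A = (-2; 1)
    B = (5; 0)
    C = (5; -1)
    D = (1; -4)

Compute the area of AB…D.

Apply the surveyor's formula: 2A = Σ (x_i·y_{i+1} − x_{i+1}·y_i), indices taken mod 4.
Cross-terms: -5, -5, -19, -7  ⇒  Σ = -36
Area = |Σ|/2 = 18.

18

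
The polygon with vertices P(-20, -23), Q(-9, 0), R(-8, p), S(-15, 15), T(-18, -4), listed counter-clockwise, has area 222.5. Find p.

Write out the shoelace sum; only the two edges meeting at R involve p:
2·Area = [((-9)·p − (-8)·0) + ((-8)·15 − (-15)·p)] + 457
       = 6·p + 337 = 445
⇒ p = 18.

18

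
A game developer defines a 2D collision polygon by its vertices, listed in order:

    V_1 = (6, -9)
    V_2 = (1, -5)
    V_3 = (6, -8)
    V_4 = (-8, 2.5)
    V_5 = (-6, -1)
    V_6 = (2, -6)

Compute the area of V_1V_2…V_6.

15.5

Apply the surveyor's formula: 2A = Σ (x_i·y_{i+1} − x_{i+1}·y_i), indices taken mod 6.
V_1→V_2: (6)(-5) − (1)(-9) = -21
V_2→V_3: (1)(-8) − (6)(-5) = 22
V_3→V_4: (6)(2.5) − (-8)(-8) = -49
V_4→V_5: (-8)(-1) − (-6)(2.5) = 23
V_5→V_6: (-6)(-6) − (2)(-1) = 38
V_6→V_1: (2)(-9) − (6)(-6) = 18
Σ = 31
Area = |Σ|/2 = 15.5.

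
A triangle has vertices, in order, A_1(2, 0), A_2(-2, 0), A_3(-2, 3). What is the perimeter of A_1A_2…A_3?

|A_1A_2| = √((-4)² + (0)²) = √16 = 4
|A_2A_3| = √((0)² + (3)²) = √9 = 3
|A_3A_1| = √((4)² + (-3)²) = √25 = 5
Perimeter = 4 + 3 + 5 = 12.

12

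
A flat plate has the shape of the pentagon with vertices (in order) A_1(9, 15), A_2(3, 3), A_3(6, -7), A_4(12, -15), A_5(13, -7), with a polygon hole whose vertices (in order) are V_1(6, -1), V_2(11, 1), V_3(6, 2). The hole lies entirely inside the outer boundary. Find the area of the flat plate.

145.5

Outer boundary:
A_1→A_2: (9)(3) − (3)(15) = -18
A_2→A_3: (3)(-7) − (6)(3) = -39
A_3→A_4: (6)(-15) − (12)(-7) = -6
A_4→A_5: (12)(-7) − (13)(-15) = 111
A_5→A_1: (13)(15) − (9)(-7) = 258
Σ = 306
Area = |Σ|/2 = 153.
Hole:
Apply the shoelace formula: 2A = Σ (x_i·y_{i+1} − x_{i+1}·y_i), indices taken mod 3.
Σ = (17) + (16) + (-18) = 15
Area = |Σ|/2 = 7.5.
Net area = 153 − 7.5 = 145.5.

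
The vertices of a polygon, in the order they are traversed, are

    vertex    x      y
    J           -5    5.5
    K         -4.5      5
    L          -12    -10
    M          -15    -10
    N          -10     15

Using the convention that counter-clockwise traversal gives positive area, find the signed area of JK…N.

-115.125

Cross-terms: -0.25, 105, -30, -325, 20  ⇒  Σ = -230.25
Signed area = Σ/2 = -115.125 (negative ⇒ clockwise traversal).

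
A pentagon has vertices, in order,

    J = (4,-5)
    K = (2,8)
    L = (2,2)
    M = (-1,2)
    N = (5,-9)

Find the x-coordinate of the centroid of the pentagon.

305/138

Apply the surveyor's formula. First the cross-terms c_i = x_i·y_{i+1} − x_{i+1}·y_i:
  42, -12, 6, -1, 11  ⇒  2A = 46, A = 23.
Then Σ (x_i + x_{i+1})·c_i = 305, so x̄ = 305 / (6·23) = 305/138.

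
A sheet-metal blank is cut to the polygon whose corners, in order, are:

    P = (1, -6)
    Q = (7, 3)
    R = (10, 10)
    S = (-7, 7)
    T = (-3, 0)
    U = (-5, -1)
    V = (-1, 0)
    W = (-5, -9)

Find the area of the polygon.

148

Apply the surveyor's formula: 2A = Σ (x_i·y_{i+1} − x_{i+1}·y_i), indices taken mod 8.
Cross-terms: 45, 40, 140, 21, 3, -1, 9, 39  ⇒  Σ = 296
Area = |Σ|/2 = 148.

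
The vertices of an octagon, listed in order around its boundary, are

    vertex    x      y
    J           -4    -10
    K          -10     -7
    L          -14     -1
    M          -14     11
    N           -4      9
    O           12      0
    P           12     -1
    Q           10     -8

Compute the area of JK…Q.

Apply the surveyor's formula: 2A = Σ (x_i·y_{i+1} − x_{i+1}·y_i), indices taken mod 8.
Σ = (-72) + (-88) + (-168) + (-82) + (-108) + (-12) + (-86) + (-132) = -748
Area = |Σ|/2 = 374.

374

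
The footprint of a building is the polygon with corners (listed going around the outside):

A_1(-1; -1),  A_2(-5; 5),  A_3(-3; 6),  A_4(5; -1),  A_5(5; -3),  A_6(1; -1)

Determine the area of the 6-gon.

Apply the surveyor's formula: 2A = Σ (x_i·y_{i+1} − x_{i+1}·y_i), indices taken mod 6.
Cross-terms: -10, -15, -27, -10, -2, -2  ⇒  Σ = -66
Area = |Σ|/2 = 33.

33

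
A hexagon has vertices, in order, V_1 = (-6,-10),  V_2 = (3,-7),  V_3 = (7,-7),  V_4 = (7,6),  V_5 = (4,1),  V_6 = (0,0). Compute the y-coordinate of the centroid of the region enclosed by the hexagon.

-913/261

Apply Gauss's area formula. First the cross-terms c_i = x_i·y_{i+1} − x_{i+1}·y_i:
  72, 28, 91, -17, 0, 0  ⇒  2A = 174, A = 87.
Then Σ (y_i + y_{i+1})·c_i = -1826, so ȳ = -1826 / (6·87) = -913/261.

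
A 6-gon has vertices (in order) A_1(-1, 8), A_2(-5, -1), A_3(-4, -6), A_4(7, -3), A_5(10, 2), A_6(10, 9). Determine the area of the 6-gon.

Apply the shoelace formula: 2A = Σ (x_i·y_{i+1} − x_{i+1}·y_i), indices taken mod 6.
Σ = (41) + (26) + (54) + (44) + (70) + (89) = 324
Area = |Σ|/2 = 162.

162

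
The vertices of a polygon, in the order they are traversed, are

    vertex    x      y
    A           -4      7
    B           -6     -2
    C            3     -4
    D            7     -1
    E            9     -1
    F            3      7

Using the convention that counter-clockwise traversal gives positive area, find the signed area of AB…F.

A→B: (-4)(-2) − (-6)(7) = 50
B→C: (-6)(-4) − (3)(-2) = 30
C→D: (3)(-1) − (7)(-4) = 25
D→E: (7)(-1) − (9)(-1) = 2
E→F: (9)(7) − (3)(-1) = 66
F→A: (3)(7) − (-4)(7) = 49
Σ = 222
Signed area = Σ/2 = 111 (positive ⇒ counter-clockwise traversal).

111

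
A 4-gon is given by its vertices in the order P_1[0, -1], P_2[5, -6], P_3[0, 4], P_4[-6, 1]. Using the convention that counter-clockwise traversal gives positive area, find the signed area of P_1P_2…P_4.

Σ = (5) + (20) + (24) + (6) = 55
Signed area = Σ/2 = 27.5 (positive ⇒ counter-clockwise traversal).

27.5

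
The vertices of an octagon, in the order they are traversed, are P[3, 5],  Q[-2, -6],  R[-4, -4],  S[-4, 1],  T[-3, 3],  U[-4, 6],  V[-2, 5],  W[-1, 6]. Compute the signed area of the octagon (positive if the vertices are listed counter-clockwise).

Apply the shoelace formula: 2A = Σ (x_i·y_{i+1} − x_{i+1}·y_i), indices taken mod 8.
Σ = (-8) + (-16) + (-20) + (-9) + (-6) + (-8) + (-7) + (-23) = -97
Signed area = Σ/2 = -48.5 (negative ⇒ clockwise traversal).

-48.5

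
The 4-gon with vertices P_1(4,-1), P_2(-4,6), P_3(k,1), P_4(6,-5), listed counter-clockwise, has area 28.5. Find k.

Write out the shoelace sum; only the two edges meeting at P_3 involve k:
2·Area = [((-4)·1 − k·6) + (k·(-5) − 6·1)] + 34
       = -11·k + 24 = 57
⇒ k = -3.

-3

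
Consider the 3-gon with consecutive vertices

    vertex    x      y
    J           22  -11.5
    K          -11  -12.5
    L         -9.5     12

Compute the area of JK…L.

403.5

Cross-terms: -401.5, -250.75, -154.75  ⇒  Σ = -807
Area = |Σ|/2 = 403.5.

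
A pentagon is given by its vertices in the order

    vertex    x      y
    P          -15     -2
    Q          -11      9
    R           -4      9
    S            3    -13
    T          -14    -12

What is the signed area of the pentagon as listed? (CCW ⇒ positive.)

-282.5

Cross-terms: -157, -63, 25, -218, -152  ⇒  Σ = -565
Signed area = Σ/2 = -282.5 (negative ⇒ clockwise traversal).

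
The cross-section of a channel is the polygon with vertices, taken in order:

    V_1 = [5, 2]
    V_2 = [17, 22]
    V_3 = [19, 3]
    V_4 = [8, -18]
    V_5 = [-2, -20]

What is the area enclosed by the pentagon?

378.5

Apply the surveyor's formula: 2A = Σ (x_i·y_{i+1} − x_{i+1}·y_i), indices taken mod 5.
Cross-terms: 76, -367, -366, -196, 96  ⇒  Σ = -757
Area = |Σ|/2 = 378.5.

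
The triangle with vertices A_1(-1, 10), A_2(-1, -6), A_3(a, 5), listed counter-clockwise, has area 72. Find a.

The doubled signed area Σ (x_i y_{i+1} − x_{i+1} y_i) is linear in a.
With a=0 it equals 16; the coefficient of a is 16 (from the two edges through A_3).
So 16·a + 16 = 2·72 = 144 ⇒ a = 8.

8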